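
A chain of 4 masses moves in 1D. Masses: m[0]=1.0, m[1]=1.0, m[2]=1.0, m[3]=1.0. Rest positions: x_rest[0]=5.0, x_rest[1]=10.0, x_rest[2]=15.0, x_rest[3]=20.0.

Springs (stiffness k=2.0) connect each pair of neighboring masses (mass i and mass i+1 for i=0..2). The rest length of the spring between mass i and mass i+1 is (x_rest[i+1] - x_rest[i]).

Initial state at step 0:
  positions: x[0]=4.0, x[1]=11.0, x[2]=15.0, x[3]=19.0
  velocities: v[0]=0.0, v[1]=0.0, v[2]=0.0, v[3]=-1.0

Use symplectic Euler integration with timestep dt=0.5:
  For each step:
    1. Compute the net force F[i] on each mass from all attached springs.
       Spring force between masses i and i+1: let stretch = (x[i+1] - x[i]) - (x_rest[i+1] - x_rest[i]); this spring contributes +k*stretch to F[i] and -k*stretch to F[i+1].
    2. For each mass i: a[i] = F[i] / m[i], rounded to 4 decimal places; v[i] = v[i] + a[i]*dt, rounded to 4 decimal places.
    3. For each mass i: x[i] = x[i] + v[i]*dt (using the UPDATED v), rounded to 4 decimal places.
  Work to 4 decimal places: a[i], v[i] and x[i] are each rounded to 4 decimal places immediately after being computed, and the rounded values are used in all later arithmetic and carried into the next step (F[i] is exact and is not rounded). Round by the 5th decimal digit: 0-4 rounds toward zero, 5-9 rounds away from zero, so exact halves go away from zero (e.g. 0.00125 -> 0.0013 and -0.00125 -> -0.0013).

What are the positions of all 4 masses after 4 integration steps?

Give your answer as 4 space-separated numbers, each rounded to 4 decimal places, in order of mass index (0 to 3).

Answer: 4.3125 9.8125 13.4375 19.4375

Derivation:
Step 0: x=[4.0000 11.0000 15.0000 19.0000] v=[0.0000 0.0000 0.0000 -1.0000]
Step 1: x=[5.0000 9.5000 15.0000 19.0000] v=[2.0000 -3.0000 0.0000 0.0000]
Step 2: x=[5.7500 8.5000 14.2500 19.5000] v=[1.5000 -2.0000 -1.5000 1.0000]
Step 3: x=[5.3750 9.0000 13.2500 19.8750] v=[-0.7500 1.0000 -2.0000 0.7500]
Step 4: x=[4.3125 9.8125 13.4375 19.4375] v=[-2.1250 1.6250 0.3750 -0.8750]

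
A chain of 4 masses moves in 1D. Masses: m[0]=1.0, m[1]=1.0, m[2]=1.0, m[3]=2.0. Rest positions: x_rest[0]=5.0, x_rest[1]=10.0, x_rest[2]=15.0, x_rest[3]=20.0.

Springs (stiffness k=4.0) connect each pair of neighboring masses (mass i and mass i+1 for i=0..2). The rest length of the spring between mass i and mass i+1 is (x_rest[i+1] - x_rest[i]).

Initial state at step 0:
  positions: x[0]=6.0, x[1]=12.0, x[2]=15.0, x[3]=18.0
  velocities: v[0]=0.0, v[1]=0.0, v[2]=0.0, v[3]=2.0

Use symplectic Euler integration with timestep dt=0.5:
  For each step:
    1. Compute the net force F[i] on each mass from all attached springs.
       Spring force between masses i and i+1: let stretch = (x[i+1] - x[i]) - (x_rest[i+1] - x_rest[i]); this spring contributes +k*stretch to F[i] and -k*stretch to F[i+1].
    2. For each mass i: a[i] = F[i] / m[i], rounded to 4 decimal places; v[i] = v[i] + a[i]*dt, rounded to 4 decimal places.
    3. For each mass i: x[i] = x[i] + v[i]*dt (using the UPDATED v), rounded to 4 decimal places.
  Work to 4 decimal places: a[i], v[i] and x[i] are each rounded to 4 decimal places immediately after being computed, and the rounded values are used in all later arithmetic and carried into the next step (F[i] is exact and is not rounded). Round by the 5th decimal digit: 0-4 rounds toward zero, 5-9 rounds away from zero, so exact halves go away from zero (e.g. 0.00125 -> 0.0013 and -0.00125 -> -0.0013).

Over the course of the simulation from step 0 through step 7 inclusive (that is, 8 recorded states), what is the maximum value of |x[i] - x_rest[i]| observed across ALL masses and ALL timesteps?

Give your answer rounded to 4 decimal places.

Answer: 4.2500

Derivation:
Step 0: x=[6.0000 12.0000 15.0000 18.0000] v=[0.0000 0.0000 0.0000 2.0000]
Step 1: x=[7.0000 9.0000 15.0000 20.0000] v=[2.0000 -6.0000 0.0000 4.0000]
Step 2: x=[5.0000 10.0000 14.0000 22.0000] v=[-4.0000 2.0000 -2.0000 4.0000]
Step 3: x=[3.0000 10.0000 17.0000 22.5000] v=[-4.0000 0.0000 6.0000 1.0000]
Step 4: x=[3.0000 10.0000 18.5000 22.7500] v=[0.0000 0.0000 3.0000 0.5000]
Step 5: x=[5.0000 11.5000 15.7500 23.3750] v=[4.0000 3.0000 -5.5000 1.2500]
Step 6: x=[8.5000 10.7500 16.3750 22.6875] v=[7.0000 -1.5000 1.2500 -1.3750]
Step 7: x=[9.2500 13.3750 17.6875 21.3438] v=[1.5000 5.2500 2.6250 -2.6875]
Max displacement = 4.2500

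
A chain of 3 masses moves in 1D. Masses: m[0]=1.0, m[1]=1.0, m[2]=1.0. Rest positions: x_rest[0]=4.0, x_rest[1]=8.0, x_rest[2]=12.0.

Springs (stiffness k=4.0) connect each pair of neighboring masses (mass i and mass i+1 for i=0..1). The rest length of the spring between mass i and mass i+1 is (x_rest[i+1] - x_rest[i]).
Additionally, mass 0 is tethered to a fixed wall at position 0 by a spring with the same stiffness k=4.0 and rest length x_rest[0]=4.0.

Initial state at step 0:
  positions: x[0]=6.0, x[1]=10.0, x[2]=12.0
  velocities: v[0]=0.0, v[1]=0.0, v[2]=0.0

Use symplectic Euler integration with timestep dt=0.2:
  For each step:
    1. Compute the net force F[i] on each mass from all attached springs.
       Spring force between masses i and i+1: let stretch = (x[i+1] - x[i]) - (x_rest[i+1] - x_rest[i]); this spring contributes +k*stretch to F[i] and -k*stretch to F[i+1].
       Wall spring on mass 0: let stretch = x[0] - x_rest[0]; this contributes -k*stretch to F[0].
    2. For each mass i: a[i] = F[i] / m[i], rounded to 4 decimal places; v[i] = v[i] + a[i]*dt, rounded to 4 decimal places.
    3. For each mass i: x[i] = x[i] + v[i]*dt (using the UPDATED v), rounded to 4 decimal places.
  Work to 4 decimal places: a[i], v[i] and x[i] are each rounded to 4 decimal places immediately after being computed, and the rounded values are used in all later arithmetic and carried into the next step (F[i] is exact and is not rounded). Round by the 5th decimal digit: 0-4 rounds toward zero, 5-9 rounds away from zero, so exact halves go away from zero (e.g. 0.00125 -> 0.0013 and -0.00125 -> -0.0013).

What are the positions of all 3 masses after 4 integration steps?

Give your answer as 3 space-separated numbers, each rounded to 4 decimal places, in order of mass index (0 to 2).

Step 0: x=[6.0000 10.0000 12.0000] v=[0.0000 0.0000 0.0000]
Step 1: x=[5.6800 9.6800 12.3200] v=[-1.6000 -1.6000 1.6000]
Step 2: x=[5.0912 9.1424 12.8576] v=[-2.9440 -2.6880 2.6880]
Step 3: x=[4.3360 8.5510 13.4408] v=[-3.7760 -2.9568 2.9158]
Step 4: x=[3.5614 8.0676 13.8816] v=[-3.8728 -2.4170 2.2040]

Answer: 3.5614 8.0676 13.8816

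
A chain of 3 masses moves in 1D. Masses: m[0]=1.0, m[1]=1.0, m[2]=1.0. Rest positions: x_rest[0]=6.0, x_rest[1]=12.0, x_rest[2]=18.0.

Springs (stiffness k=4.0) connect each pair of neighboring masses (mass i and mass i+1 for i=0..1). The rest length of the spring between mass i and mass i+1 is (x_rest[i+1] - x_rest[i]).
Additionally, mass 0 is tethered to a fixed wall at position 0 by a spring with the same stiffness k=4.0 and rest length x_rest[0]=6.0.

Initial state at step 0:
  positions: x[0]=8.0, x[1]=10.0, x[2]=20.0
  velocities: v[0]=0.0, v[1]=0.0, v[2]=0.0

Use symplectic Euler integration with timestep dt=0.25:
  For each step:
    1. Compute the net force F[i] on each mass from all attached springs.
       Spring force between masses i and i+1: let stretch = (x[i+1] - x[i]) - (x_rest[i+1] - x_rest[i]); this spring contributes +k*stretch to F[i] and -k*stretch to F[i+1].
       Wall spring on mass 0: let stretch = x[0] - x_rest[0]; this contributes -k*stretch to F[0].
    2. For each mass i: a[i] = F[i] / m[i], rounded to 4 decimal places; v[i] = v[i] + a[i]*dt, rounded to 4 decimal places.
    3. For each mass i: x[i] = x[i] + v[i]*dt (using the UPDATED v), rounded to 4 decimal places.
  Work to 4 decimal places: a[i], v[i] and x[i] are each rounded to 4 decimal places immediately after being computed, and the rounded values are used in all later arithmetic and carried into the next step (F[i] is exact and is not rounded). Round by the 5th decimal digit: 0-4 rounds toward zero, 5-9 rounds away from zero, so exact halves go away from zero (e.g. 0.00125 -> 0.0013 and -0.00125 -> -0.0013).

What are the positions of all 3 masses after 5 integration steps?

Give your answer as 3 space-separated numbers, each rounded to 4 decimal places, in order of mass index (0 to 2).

Answer: 7.2812 11.1739 18.5294

Derivation:
Step 0: x=[8.0000 10.0000 20.0000] v=[0.0000 0.0000 0.0000]
Step 1: x=[6.5000 12.0000 19.0000] v=[-6.0000 8.0000 -4.0000]
Step 2: x=[4.7500 14.3750 17.7500] v=[-7.0000 9.5000 -5.0000]
Step 3: x=[4.2188 15.1875 17.1563] v=[-2.1250 3.2500 -2.3750]
Step 4: x=[5.3750 13.7500 17.5704] v=[4.6249 -5.7499 1.6562]
Step 5: x=[7.2812 11.1739 18.5294] v=[7.6249 -10.3045 3.8358]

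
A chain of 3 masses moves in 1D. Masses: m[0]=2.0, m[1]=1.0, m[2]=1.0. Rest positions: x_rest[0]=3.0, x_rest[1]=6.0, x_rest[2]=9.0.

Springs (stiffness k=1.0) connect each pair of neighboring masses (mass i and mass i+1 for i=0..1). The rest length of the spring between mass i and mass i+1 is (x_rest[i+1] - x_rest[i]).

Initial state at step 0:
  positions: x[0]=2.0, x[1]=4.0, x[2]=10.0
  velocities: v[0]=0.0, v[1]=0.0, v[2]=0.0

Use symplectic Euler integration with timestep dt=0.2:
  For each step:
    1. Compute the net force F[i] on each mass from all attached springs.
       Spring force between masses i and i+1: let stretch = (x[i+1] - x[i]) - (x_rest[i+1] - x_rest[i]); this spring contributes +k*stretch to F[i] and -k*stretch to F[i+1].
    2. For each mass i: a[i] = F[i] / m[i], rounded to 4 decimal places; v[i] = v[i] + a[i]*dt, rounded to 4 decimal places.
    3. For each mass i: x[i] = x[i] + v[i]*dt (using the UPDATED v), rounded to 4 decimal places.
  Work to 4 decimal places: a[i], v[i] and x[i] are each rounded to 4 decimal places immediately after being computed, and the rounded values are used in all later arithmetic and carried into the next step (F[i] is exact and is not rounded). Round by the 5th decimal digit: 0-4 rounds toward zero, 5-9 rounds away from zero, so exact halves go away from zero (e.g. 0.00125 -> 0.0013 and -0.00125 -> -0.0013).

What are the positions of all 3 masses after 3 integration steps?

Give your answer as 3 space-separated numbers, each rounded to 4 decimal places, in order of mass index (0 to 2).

Answer: 1.8976 4.8701 9.3348

Derivation:
Step 0: x=[2.0000 4.0000 10.0000] v=[0.0000 0.0000 0.0000]
Step 1: x=[1.9800 4.1600 9.8800] v=[-0.1000 0.8000 -0.6000]
Step 2: x=[1.9436 4.4616 9.6512] v=[-0.1820 1.5080 -1.1440]
Step 3: x=[1.8976 4.8701 9.3348] v=[-0.2302 2.0423 -1.5819]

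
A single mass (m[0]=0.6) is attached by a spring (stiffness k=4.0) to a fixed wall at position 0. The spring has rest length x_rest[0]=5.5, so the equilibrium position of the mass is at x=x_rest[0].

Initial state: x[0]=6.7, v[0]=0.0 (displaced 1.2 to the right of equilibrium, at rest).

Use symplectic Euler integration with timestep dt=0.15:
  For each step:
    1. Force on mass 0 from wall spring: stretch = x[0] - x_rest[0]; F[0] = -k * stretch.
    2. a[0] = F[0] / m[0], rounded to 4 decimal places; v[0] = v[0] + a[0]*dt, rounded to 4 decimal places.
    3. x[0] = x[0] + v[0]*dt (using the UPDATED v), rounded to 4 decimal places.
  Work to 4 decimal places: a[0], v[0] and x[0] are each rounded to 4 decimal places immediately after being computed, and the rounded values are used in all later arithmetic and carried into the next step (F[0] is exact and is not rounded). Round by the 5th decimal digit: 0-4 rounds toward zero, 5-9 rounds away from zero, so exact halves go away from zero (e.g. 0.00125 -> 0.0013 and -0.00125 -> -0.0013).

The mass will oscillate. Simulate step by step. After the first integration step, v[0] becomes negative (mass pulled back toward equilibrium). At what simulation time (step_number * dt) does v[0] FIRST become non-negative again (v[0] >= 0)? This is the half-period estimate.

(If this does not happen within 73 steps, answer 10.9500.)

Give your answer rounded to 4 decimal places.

Answer: 1.3500

Derivation:
Step 0: x=[6.7000] v=[0.0000]
Step 1: x=[6.5200] v=[-1.2000]
Step 2: x=[6.1870] v=[-2.2200]
Step 3: x=[5.7510] v=[-2.9070]
Step 4: x=[5.2773] v=[-3.1580]
Step 5: x=[4.8370] v=[-2.9353]
Step 6: x=[4.4962] v=[-2.2723]
Step 7: x=[4.3059] v=[-1.2685]
Step 8: x=[4.2947] v=[-0.0744]
Step 9: x=[4.4643] v=[1.1309]
First v>=0 after going negative at step 9, time=1.3500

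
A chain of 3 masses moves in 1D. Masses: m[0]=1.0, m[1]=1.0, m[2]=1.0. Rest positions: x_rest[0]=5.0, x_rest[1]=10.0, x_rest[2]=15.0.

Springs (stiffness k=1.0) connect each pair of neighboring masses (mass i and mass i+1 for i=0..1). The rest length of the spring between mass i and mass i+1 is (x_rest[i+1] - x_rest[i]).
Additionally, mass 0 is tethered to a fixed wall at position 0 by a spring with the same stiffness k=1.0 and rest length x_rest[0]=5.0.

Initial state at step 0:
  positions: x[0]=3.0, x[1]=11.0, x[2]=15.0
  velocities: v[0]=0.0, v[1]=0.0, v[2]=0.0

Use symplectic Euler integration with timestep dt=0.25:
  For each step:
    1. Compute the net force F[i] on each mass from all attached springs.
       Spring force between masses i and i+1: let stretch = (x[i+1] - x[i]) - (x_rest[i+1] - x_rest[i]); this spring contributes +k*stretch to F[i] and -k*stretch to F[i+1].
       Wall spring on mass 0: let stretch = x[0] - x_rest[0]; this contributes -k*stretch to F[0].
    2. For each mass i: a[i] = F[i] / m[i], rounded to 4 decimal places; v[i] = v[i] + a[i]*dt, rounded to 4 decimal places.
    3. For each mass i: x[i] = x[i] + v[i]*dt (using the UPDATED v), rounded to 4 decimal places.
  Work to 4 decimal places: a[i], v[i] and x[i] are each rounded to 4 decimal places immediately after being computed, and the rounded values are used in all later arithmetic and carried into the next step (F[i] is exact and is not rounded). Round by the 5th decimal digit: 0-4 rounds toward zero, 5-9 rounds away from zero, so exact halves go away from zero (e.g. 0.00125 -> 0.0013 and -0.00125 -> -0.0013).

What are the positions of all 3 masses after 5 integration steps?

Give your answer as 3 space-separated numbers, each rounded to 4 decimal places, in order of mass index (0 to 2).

Step 0: x=[3.0000 11.0000 15.0000] v=[0.0000 0.0000 0.0000]
Step 1: x=[3.3125 10.7500 15.0625] v=[1.2500 -1.0000 0.2500]
Step 2: x=[3.8828 10.3047 15.1680] v=[2.2813 -1.7813 0.4219]
Step 3: x=[4.6118 9.7620 15.2820] v=[2.9161 -2.1710 0.4561]
Step 4: x=[5.3745 9.2424 15.3635] v=[3.0507 -2.0786 0.3261]
Step 5: x=[6.0430 8.8636 15.3750] v=[2.6741 -1.5153 0.0458]

Answer: 6.0430 8.8636 15.3750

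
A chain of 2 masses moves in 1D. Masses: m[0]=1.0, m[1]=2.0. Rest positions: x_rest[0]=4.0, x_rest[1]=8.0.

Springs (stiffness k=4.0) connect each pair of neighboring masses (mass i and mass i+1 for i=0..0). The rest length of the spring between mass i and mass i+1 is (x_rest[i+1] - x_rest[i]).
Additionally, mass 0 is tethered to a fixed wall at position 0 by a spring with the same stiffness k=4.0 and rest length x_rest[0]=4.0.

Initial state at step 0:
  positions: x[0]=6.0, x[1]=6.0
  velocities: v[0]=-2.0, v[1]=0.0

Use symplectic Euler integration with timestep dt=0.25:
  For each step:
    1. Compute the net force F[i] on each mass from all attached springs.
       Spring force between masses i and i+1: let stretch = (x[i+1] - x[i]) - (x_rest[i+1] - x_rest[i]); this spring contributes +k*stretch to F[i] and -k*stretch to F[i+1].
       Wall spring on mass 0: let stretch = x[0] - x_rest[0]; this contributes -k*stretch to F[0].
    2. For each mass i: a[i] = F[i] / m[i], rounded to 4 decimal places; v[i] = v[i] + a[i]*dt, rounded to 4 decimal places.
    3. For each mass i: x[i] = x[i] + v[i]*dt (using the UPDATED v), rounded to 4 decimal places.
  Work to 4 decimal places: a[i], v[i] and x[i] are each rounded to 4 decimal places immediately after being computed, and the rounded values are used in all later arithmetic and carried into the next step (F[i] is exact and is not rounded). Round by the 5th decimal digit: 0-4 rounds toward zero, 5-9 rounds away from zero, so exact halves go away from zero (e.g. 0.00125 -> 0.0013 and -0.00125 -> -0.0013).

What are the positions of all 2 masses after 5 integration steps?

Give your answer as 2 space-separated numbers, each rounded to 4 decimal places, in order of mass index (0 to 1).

Answer: 2.6707 7.4160

Derivation:
Step 0: x=[6.0000 6.0000] v=[-2.0000 0.0000]
Step 1: x=[4.0000 6.5000] v=[-8.0000 2.0000]
Step 2: x=[1.6250 7.1875] v=[-9.5000 2.7500]
Step 3: x=[0.2344 7.6797] v=[-5.5625 1.9688]
Step 4: x=[0.6465 7.7413] v=[1.6484 0.2462]
Step 5: x=[2.6707 7.4160] v=[8.0967 -1.3012]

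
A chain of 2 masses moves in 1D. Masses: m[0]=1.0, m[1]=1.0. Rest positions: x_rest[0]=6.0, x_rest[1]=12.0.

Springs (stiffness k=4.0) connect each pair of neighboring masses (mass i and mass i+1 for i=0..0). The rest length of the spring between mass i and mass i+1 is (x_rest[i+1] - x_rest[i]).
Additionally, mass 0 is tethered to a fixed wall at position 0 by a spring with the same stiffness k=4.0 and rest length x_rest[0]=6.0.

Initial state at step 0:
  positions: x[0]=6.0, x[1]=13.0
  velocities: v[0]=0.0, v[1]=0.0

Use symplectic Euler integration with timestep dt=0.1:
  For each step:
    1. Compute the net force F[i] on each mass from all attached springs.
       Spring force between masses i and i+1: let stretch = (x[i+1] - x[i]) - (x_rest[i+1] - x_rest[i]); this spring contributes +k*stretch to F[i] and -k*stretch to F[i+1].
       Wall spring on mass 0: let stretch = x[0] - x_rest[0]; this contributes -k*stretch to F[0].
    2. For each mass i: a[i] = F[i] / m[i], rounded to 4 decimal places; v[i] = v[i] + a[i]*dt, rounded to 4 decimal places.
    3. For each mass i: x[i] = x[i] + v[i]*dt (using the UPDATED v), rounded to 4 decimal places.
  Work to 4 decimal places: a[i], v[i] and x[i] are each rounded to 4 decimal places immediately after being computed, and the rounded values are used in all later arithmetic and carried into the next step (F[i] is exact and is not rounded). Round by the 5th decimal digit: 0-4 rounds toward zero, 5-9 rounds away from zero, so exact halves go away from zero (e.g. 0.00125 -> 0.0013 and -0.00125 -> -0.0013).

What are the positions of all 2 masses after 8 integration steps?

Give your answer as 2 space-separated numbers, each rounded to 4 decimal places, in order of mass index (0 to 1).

Answer: 6.6435 12.0996

Derivation:
Step 0: x=[6.0000 13.0000] v=[0.0000 0.0000]
Step 1: x=[6.0400 12.9600] v=[0.4000 -0.4000]
Step 2: x=[6.1152 12.8832] v=[0.7520 -0.7680]
Step 3: x=[6.2165 12.7757] v=[1.0131 -1.0752]
Step 4: x=[6.3315 12.6458] v=[1.1502 -1.2989]
Step 5: x=[6.4458 12.5033] v=[1.1433 -1.4246]
Step 6: x=[6.5446 12.3585] v=[0.9880 -1.4476]
Step 7: x=[6.6142 12.2212] v=[0.6957 -1.3732]
Step 8: x=[6.6435 12.0996] v=[0.2928 -1.2160]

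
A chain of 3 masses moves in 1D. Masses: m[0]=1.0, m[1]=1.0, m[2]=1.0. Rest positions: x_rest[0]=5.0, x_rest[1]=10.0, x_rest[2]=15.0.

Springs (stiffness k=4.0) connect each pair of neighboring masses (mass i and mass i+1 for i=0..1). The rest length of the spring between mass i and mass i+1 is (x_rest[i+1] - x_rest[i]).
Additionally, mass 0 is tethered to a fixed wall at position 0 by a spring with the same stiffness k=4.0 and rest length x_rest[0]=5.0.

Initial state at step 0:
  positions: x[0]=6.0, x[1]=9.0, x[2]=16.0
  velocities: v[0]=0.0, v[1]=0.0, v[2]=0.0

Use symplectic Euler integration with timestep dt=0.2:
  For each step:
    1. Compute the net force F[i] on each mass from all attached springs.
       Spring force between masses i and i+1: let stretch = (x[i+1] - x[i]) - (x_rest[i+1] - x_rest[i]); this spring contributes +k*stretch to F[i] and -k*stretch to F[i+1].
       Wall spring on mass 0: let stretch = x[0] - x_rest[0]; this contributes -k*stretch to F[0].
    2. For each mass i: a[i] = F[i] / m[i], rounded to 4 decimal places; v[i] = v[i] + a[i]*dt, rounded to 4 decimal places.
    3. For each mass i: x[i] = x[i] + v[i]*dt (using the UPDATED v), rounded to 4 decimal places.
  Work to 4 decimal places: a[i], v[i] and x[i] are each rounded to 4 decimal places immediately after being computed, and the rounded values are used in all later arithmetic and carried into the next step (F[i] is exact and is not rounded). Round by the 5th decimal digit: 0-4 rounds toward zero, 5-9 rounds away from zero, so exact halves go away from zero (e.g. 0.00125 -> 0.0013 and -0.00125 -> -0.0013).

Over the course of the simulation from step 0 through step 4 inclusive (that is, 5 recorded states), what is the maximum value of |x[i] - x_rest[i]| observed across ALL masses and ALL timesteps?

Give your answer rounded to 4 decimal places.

Step 0: x=[6.0000 9.0000 16.0000] v=[0.0000 0.0000 0.0000]
Step 1: x=[5.5200 9.6400 15.6800] v=[-2.4000 3.2000 -1.6000]
Step 2: x=[4.8160 10.5872 15.1936] v=[-3.5200 4.7360 -2.4320]
Step 3: x=[4.2648 11.3480 14.7702] v=[-2.7558 3.8042 -2.1171]
Step 4: x=[4.1646 11.5231 14.5992] v=[-0.5011 0.8754 -0.8549]
Max displacement = 1.5231

Answer: 1.5231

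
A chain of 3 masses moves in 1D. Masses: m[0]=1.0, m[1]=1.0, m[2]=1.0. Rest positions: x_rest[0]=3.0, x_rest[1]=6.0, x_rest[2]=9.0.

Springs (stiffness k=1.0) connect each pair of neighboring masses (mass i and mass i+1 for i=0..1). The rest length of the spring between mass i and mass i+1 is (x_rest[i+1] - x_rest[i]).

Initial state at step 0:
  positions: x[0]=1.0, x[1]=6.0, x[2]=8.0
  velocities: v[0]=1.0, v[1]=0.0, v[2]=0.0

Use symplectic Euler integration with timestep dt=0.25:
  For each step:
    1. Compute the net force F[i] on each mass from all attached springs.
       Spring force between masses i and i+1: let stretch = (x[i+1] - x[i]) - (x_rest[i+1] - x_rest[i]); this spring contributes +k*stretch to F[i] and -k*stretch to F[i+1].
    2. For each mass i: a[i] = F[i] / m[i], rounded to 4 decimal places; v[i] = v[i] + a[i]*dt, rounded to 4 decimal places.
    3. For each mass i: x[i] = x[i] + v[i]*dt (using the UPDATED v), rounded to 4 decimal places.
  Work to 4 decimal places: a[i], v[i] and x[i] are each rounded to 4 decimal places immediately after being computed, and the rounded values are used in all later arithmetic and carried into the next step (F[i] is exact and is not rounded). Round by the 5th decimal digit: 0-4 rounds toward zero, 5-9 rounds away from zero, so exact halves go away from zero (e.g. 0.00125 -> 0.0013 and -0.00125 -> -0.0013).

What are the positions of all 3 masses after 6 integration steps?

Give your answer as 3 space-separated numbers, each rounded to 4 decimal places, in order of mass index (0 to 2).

Answer: 3.5702 4.4245 8.5056

Derivation:
Step 0: x=[1.0000 6.0000 8.0000] v=[1.0000 0.0000 0.0000]
Step 1: x=[1.3750 5.8125 8.0625] v=[1.5000 -0.7500 0.2500]
Step 2: x=[1.8399 5.4883 8.1719] v=[1.8594 -1.2969 0.4375]
Step 3: x=[2.3453 5.1038 8.3011] v=[2.0215 -1.5381 0.5166]
Step 4: x=[2.8356 4.7467 8.4179] v=[1.9611 -1.4284 0.4673]
Step 5: x=[3.2578 4.4996 8.4928] v=[1.6889 -0.9884 0.2995]
Step 6: x=[3.5702 4.4245 8.5056] v=[1.2494 -0.3006 0.0512]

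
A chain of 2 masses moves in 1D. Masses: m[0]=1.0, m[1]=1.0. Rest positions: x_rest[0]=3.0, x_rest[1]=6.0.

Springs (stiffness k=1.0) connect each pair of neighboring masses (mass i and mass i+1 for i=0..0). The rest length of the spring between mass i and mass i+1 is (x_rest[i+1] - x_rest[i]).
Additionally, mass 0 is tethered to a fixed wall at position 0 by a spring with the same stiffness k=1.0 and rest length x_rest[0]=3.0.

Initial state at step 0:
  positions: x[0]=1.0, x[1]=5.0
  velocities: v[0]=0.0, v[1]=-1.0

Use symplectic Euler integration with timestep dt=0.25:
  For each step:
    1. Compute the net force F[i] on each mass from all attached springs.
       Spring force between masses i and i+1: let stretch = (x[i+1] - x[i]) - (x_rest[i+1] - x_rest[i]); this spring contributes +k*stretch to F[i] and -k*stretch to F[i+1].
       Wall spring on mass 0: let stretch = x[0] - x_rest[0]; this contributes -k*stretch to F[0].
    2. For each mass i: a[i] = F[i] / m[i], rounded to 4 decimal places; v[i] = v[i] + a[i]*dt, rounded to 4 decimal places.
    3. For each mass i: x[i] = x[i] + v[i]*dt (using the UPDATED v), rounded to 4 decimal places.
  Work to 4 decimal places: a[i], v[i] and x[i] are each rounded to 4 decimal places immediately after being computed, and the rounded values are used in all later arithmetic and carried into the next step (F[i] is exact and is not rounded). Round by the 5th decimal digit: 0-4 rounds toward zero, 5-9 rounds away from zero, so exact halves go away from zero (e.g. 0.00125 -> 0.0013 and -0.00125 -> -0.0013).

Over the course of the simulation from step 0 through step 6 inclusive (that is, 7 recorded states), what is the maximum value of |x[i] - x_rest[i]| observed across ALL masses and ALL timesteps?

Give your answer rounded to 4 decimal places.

Step 0: x=[1.0000 5.0000] v=[0.0000 -1.0000]
Step 1: x=[1.1875 4.6875] v=[0.7500 -1.2500]
Step 2: x=[1.5195 4.3438] v=[1.3281 -1.3750]
Step 3: x=[1.9331 4.0110] v=[1.6543 -1.3311]
Step 4: x=[2.3557 3.7359] v=[1.6905 -1.1006]
Step 5: x=[2.7174 3.5620] v=[1.4466 -0.6957]
Step 6: x=[2.9620 3.5228] v=[0.9784 -0.1569]
Max displacement = 2.4772

Answer: 2.4772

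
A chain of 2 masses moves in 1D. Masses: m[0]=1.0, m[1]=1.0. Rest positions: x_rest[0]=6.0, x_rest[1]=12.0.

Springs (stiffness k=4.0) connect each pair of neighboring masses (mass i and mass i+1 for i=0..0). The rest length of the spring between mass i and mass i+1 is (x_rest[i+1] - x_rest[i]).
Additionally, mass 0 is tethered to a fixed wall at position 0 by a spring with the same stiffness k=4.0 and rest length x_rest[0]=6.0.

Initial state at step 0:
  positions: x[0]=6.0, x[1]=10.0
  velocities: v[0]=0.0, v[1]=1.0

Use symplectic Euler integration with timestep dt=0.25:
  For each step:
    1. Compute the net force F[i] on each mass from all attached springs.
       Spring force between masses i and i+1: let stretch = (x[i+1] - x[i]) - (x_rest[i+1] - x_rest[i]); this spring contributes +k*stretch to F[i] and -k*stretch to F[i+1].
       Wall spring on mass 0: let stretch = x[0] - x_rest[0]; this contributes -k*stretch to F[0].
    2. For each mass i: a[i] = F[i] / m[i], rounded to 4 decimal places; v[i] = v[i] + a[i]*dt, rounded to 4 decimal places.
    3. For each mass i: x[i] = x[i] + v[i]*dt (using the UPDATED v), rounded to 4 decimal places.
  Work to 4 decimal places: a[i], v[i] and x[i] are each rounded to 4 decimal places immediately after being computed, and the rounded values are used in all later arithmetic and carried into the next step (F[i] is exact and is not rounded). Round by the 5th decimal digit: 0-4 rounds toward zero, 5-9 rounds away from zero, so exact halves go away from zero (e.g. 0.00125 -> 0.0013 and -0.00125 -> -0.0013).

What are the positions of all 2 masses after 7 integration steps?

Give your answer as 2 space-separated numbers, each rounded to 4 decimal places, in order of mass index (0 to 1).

Step 0: x=[6.0000 10.0000] v=[0.0000 1.0000]
Step 1: x=[5.5000 10.7500] v=[-2.0000 3.0000]
Step 2: x=[4.9375 11.6875] v=[-2.2500 3.7500]
Step 3: x=[4.8281 12.4375] v=[-0.4375 3.0000]
Step 4: x=[5.4141 12.7852] v=[2.3438 1.3906]
Step 5: x=[6.4893 12.7901] v=[4.3008 0.0195]
Step 6: x=[7.5174 12.7198] v=[4.1123 -0.2813]
Step 7: x=[7.9667 12.8489] v=[1.7973 0.5163]

Answer: 7.9667 12.8489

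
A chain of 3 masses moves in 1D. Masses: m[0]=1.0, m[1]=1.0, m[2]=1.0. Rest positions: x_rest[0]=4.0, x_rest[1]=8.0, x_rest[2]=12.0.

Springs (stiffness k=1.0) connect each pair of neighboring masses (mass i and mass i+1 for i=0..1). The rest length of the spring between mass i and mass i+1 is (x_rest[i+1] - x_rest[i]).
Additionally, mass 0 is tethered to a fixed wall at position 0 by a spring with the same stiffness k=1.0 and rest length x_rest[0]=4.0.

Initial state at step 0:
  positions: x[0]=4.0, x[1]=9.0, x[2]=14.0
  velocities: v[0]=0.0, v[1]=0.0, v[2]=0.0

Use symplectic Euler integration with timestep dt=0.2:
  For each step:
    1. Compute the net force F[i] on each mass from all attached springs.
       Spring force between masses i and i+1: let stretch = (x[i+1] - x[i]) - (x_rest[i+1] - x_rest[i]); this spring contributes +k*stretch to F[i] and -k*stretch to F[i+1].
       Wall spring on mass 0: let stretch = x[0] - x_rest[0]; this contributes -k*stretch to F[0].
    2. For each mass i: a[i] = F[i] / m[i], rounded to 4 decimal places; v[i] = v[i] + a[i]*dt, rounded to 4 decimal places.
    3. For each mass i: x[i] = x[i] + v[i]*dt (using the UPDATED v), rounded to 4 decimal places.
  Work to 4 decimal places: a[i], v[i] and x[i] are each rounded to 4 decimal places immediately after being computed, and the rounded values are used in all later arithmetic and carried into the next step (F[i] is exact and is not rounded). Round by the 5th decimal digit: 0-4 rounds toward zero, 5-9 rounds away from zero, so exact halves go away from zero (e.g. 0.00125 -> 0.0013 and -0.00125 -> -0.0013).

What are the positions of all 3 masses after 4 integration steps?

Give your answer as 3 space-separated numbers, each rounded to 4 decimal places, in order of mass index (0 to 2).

Answer: 4.3538 8.9995 13.6235

Derivation:
Step 0: x=[4.0000 9.0000 14.0000] v=[0.0000 0.0000 0.0000]
Step 1: x=[4.0400 9.0000 13.9600] v=[0.2000 0.0000 -0.2000]
Step 2: x=[4.1168 9.0000 13.8816] v=[0.3840 0.0000 -0.3920]
Step 3: x=[4.2243 8.9999 13.7679] v=[0.5373 -0.0003 -0.5683]
Step 4: x=[4.3538 8.9995 13.6235] v=[0.6476 -0.0018 -0.7219]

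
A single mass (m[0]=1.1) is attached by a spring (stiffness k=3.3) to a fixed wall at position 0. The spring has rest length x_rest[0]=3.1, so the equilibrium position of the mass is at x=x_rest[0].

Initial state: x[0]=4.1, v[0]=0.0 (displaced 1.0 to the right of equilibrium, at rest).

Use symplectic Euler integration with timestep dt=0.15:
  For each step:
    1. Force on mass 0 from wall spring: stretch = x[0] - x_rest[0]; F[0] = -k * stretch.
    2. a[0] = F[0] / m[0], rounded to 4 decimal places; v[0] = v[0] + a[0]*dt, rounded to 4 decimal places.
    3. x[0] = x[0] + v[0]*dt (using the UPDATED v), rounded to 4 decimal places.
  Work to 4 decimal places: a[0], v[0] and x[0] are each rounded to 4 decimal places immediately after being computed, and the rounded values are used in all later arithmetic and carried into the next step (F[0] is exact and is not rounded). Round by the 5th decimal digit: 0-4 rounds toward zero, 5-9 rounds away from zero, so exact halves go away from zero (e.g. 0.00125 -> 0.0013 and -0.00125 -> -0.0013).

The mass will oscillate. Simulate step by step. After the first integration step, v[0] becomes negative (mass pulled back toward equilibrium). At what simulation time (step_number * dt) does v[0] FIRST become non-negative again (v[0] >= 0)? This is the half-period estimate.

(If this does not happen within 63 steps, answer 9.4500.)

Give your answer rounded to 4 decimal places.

Step 0: x=[4.1000] v=[0.0000]
Step 1: x=[4.0325] v=[-0.4500]
Step 2: x=[3.9021] v=[-0.8696]
Step 3: x=[3.7175] v=[-1.2305]
Step 4: x=[3.4912] v=[-1.5084]
Step 5: x=[3.2385] v=[-1.6844]
Step 6: x=[2.9765] v=[-1.7467]
Step 7: x=[2.7228] v=[-1.6911]
Step 8: x=[2.4946] v=[-1.5214]
Step 9: x=[2.3073] v=[-1.2490]
Step 10: x=[2.1735] v=[-0.8923]
Step 11: x=[2.1022] v=[-0.4754]
Step 12: x=[2.0982] v=[-0.0264]
Step 13: x=[2.1619] v=[0.4244]
First v>=0 after going negative at step 13, time=1.9500

Answer: 1.9500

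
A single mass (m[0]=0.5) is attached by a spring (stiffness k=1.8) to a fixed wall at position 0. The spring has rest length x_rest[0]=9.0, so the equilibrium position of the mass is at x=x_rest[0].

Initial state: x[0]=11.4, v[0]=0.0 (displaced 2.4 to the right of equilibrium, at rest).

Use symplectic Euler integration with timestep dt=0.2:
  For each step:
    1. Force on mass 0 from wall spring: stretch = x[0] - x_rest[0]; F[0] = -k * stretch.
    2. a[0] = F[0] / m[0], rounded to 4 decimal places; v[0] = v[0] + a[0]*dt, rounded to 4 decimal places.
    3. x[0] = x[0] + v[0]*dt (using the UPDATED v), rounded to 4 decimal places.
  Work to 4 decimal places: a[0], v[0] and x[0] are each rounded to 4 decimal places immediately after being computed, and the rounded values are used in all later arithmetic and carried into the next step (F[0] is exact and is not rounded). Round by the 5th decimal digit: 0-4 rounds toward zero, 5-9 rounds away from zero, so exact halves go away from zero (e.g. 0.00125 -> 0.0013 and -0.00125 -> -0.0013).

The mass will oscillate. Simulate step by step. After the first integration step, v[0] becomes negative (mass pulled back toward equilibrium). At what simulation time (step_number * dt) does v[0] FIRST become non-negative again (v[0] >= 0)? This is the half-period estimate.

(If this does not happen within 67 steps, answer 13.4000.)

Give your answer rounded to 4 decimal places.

Answer: 1.8000

Derivation:
Step 0: x=[11.4000] v=[0.0000]
Step 1: x=[11.0544] v=[-1.7280]
Step 2: x=[10.4130] v=[-3.2072]
Step 3: x=[9.5681] v=[-4.2246]
Step 4: x=[8.6414] v=[-4.6336]
Step 5: x=[7.7663] v=[-4.3754]
Step 6: x=[7.0689] v=[-3.4871]
Step 7: x=[6.6496] v=[-2.0967]
Step 8: x=[6.5687] v=[-0.4044]
Step 9: x=[6.8379] v=[1.3461]
First v>=0 after going negative at step 9, time=1.8000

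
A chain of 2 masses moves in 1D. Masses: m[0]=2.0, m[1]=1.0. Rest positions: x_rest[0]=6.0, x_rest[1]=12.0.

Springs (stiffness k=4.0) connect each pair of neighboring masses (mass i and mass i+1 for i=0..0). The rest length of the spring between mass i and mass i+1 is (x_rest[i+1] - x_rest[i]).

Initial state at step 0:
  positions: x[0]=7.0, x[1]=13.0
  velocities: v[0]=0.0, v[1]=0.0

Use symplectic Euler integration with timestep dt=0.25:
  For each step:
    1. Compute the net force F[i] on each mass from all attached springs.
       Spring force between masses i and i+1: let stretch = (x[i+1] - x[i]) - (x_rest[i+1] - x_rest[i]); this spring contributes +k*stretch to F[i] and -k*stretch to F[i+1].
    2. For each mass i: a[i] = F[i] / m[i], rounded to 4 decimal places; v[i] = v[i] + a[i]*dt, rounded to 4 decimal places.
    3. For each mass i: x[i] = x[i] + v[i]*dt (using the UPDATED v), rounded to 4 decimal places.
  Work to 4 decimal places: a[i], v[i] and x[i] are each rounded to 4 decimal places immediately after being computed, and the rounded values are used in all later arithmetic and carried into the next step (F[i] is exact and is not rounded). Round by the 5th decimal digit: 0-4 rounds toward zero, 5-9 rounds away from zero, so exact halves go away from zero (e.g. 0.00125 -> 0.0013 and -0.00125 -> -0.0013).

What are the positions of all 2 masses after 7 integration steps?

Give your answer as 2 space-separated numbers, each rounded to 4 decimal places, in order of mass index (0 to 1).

Step 0: x=[7.0000 13.0000] v=[0.0000 0.0000]
Step 1: x=[7.0000 13.0000] v=[0.0000 0.0000]
Step 2: x=[7.0000 13.0000] v=[0.0000 0.0000]
Step 3: x=[7.0000 13.0000] v=[0.0000 0.0000]
Step 4: x=[7.0000 13.0000] v=[0.0000 0.0000]
Step 5: x=[7.0000 13.0000] v=[0.0000 0.0000]
Step 6: x=[7.0000 13.0000] v=[0.0000 0.0000]
Step 7: x=[7.0000 13.0000] v=[0.0000 0.0000]

Answer: 7.0000 13.0000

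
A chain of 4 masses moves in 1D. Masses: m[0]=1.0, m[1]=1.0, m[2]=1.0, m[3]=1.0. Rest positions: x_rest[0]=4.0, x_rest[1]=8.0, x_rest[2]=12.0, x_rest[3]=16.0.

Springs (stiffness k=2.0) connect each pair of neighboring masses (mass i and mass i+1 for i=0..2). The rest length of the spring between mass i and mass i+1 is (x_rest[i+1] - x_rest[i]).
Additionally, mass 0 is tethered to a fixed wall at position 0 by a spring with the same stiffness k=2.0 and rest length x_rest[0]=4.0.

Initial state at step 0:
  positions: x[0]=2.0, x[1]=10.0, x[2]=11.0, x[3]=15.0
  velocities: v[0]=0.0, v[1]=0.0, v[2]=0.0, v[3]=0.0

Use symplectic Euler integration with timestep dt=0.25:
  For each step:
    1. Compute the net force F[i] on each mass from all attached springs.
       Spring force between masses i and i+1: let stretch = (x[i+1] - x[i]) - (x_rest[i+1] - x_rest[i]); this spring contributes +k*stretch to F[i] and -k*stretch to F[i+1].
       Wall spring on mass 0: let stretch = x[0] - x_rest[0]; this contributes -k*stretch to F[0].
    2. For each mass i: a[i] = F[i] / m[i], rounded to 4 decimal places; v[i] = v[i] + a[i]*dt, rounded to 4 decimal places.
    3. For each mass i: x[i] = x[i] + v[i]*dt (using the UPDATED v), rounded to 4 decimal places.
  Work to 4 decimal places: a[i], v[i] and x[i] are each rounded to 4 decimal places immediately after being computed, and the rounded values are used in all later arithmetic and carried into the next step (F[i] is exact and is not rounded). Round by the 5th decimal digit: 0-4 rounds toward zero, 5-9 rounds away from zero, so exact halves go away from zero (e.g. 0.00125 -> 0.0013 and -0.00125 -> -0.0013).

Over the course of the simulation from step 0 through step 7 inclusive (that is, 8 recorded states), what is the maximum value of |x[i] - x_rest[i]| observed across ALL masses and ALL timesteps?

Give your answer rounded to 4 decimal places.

Step 0: x=[2.0000 10.0000 11.0000 15.0000] v=[0.0000 0.0000 0.0000 0.0000]
Step 1: x=[2.7500 9.1250 11.3750 15.0000] v=[3.0000 -3.5000 1.5000 0.0000]
Step 2: x=[3.9531 7.7344 11.9219 15.0469] v=[4.8125 -5.5625 2.1875 0.1875]
Step 3: x=[5.1348 6.3946 12.3360 15.2032] v=[4.7266 -5.3594 1.6563 0.6250]
Step 4: x=[5.8321 5.6400 12.3658 15.5011] v=[2.7891 -3.0186 0.1192 1.1914]
Step 5: x=[5.7764 5.7501 11.9468 15.9071] v=[-0.2230 0.4404 -1.6761 1.6238]
Step 6: x=[4.9953 6.6381 11.2482 16.3180] v=[-3.1244 3.5519 -2.7943 1.6437]
Step 7: x=[3.7951 7.8970 10.6071 16.5952] v=[-4.8007 5.0356 -2.5645 1.1088]
Max displacement = 2.3600

Answer: 2.3600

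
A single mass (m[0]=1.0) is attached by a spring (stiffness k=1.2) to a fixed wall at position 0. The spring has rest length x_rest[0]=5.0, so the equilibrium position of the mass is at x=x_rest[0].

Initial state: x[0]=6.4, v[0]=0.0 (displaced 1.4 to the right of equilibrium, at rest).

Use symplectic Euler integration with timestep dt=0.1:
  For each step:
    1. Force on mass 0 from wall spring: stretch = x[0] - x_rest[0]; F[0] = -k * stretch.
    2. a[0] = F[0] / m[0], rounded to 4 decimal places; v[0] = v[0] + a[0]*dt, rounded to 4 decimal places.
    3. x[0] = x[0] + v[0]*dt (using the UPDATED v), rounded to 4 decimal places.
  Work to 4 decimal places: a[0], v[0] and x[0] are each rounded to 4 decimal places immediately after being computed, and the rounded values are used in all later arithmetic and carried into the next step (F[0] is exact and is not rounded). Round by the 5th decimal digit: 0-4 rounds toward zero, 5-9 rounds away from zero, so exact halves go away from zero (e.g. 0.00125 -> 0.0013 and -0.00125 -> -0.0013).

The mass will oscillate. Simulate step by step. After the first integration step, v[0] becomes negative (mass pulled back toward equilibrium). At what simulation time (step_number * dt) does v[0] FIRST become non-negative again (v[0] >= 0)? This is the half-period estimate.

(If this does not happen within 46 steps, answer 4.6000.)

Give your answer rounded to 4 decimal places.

Step 0: x=[6.4000] v=[0.0000]
Step 1: x=[6.3832] v=[-0.1680]
Step 2: x=[6.3498] v=[-0.3340]
Step 3: x=[6.3002] v=[-0.4960]
Step 4: x=[6.2350] v=[-0.6520]
Step 5: x=[6.1550] v=[-0.8002]
Step 6: x=[6.0611] v=[-0.9388]
Step 7: x=[5.9545] v=[-1.0661]
Step 8: x=[5.8364] v=[-1.1806]
Step 9: x=[5.7083] v=[-1.2810]
Step 10: x=[5.5717] v=[-1.3660]
Step 11: x=[5.4282] v=[-1.4346]
Step 12: x=[5.2796] v=[-1.4860]
Step 13: x=[5.1276] v=[-1.5196]
Step 14: x=[4.9741] v=[-1.5349]
Step 15: x=[4.8209] v=[-1.5318]
Step 16: x=[4.6699] v=[-1.5103]
Step 17: x=[4.5228] v=[-1.4707]
Step 18: x=[4.3815] v=[-1.4134]
Step 19: x=[4.2476] v=[-1.3392]
Step 20: x=[4.1227] v=[-1.2489]
Step 21: x=[4.0083] v=[-1.1436]
Step 22: x=[3.9058] v=[-1.0246]
Step 23: x=[3.8165] v=[-0.8933]
Step 24: x=[3.7414] v=[-0.7513]
Step 25: x=[3.6814] v=[-0.6003]
Step 26: x=[3.6372] v=[-0.4421]
Step 27: x=[3.6093] v=[-0.2786]
Step 28: x=[3.5981] v=[-0.1117]
Step 29: x=[3.6038] v=[0.0565]
First v>=0 after going negative at step 29, time=2.9000

Answer: 2.9000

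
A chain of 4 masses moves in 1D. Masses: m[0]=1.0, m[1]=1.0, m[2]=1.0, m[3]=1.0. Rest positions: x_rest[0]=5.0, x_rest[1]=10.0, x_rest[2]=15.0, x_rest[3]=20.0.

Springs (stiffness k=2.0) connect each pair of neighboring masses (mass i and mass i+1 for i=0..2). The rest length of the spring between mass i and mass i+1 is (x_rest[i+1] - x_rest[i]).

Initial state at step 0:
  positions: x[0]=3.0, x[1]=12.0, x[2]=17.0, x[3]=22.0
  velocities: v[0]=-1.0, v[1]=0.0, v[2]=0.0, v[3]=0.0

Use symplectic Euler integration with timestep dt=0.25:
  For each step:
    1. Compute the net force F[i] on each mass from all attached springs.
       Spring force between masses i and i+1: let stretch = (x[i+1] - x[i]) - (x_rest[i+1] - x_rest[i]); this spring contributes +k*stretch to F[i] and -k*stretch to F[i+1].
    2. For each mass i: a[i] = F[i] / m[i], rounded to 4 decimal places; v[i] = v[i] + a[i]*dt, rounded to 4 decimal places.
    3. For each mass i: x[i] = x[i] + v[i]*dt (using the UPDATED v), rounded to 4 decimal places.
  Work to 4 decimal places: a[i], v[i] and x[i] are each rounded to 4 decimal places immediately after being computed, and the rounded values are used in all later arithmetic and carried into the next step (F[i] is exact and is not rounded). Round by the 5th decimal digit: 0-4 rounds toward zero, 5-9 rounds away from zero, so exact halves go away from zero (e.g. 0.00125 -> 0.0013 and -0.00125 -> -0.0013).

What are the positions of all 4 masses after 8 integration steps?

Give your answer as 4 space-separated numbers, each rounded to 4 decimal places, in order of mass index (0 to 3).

Answer: 6.6217 10.8716 14.0899 20.4174

Derivation:
Step 0: x=[3.0000 12.0000 17.0000 22.0000] v=[-1.0000 0.0000 0.0000 0.0000]
Step 1: x=[3.2500 11.5000 17.0000 22.0000] v=[1.0000 -2.0000 0.0000 0.0000]
Step 2: x=[3.9063 10.6563 16.9375 22.0000] v=[2.6250 -3.3750 -0.2500 0.0000]
Step 3: x=[4.7813 9.7540 16.7227 21.9922] v=[3.5000 -3.6094 -0.8594 -0.0313]
Step 4: x=[5.6529 9.1012 16.2955 21.9507] v=[3.4864 -2.6114 -1.7090 -0.1661]
Step 5: x=[6.3306 8.9166 15.6759 21.8273] v=[2.7106 -0.7384 -2.4786 -0.4937]
Step 6: x=[6.7065 9.2537 14.9803 21.5600] v=[1.5036 1.3483 -2.7826 -1.0694]
Step 7: x=[6.7758 9.9882 14.3913 21.0952] v=[0.2772 2.9380 -2.3561 -1.8593]
Step 8: x=[6.6217 10.8716 14.0899 20.4174] v=[-0.6166 3.5334 -1.2057 -2.7113]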